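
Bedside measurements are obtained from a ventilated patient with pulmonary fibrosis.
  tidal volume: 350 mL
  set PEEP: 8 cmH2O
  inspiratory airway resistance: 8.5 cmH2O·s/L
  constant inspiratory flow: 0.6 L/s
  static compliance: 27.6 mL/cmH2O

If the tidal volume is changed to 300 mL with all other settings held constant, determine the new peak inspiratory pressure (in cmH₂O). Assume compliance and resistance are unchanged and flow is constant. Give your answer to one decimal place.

24.0

PIP = Vt/C + R·V̇ + PEEP (constant-flow equation of motion).
Only the elastic term changes: ΔPIP = ΔVt / C = (300 − 350) / 27.6 = -1.812 cmH2O.
Original PIP = 350/27.6 + 8.5×0.6 + 8 = 25.781 cmH2O; new PIP = 25.781 + (-1.812) = 23.969 cmH2O.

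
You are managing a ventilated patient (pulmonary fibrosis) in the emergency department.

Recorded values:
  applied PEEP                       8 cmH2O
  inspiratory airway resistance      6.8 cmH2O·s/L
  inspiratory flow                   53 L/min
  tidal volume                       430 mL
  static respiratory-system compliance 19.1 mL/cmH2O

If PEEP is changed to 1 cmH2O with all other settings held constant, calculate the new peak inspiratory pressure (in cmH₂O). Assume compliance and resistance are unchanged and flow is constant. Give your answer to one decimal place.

29.5

Flow: 53 L/min ÷ 60 = 0.8833 L/s.
PIP = Vt/C + R·V̇ + PEEP (constant-flow equation of motion).
Only the baseline term changes: ΔPIP = ΔPEEP = 1 − 8 = -7.0 cmH2O.
Original PIP = 430/19.1 + 6.8×0.8833 + 8 = 36.52 cmH2O; new PIP = 36.52 + (-7.0) = 29.52 cmH2O.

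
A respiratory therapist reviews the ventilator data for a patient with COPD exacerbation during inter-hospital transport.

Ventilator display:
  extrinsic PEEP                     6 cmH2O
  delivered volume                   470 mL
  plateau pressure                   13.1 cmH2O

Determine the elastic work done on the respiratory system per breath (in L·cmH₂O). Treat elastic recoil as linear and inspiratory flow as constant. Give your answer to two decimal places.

1.67

Elastic work ≈ ½ × (Pplat − PEEP) × Vt = 0.5 × (13.1 − 6) × 0.470 L = 0.5 × 7.1 × 0.470 = 1.669 L·cmH2O.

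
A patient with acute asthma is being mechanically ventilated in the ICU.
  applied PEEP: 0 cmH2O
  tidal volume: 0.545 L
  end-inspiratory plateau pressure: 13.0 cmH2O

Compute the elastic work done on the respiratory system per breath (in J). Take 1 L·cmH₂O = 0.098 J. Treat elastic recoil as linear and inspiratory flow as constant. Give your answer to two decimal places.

0.35

Elastic work ≈ ½ × (Pplat − PEEP) × Vt = 0.5 × (13.0 − 0) × 0.545 L = 0.5 × 13.0 × 0.545 = 3.543 L·cmH2O.
× 0.098 J/(L·cmH2O) → 0.3472 J.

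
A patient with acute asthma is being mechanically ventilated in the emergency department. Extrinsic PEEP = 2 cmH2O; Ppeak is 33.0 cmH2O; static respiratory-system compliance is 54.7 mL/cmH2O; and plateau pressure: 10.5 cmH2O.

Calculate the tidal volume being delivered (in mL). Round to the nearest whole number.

465

Vt = Cstat × (Pplat − PEEP) = 54.7 × (10.5 − 2) = 54.7 × 8.5 = 464.95 mL.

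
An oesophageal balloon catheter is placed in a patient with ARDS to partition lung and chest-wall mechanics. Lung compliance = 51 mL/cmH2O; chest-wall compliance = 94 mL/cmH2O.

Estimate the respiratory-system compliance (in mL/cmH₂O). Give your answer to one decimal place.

Lung and chest wall are elastances in series: 1/Crs = 1/CL + 1/Ccw.
1/Crs = 1/51 + 1/94 = 0.03025.
Crs = 33.058 mL/cmH2O.

33.1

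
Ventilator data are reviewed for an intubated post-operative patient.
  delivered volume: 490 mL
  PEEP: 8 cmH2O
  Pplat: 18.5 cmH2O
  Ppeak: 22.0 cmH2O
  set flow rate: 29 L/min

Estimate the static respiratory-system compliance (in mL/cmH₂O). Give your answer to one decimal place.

46.7

Cstat = Vt / (Pplat − PEEP) = 490 / (18.5 − 8) = 490 / 10.5 = 46.667 mL/cmH2O.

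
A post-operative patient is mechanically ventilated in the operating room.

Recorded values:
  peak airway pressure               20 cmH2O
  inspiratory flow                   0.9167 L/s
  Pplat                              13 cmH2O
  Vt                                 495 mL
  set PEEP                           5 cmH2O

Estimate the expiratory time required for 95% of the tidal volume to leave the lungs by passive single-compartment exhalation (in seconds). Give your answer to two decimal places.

1.42

R = (PIP − Pplat)/V̇ = (20 − 13) / 0.9167 = 7.0/0.9167 = 7.636 cmH2O·s/L.
C = Vt/(Pplat − PEEP) = 495.0 / (13 − 5) = 495.0/8.0 = 61.875 mL/cmH2O.
τ = R × C = 7.636 × 0.06188 L/cmH2O = 0.4725 s.
t = −τ·ln(1 − 0.95) = −0.4725·ln(0.05) = 1.415 s.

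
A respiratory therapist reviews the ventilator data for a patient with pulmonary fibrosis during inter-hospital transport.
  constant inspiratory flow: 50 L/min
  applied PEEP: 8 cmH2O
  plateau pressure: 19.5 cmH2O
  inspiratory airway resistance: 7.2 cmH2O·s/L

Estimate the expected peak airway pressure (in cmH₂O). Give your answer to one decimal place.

Flow: 50 L/min ÷ 60 = 0.8333 L/s.
PIP = Pplat + Raw × flow = 19.5 + 7.2 × 0.8333 = 19.5 + 6.0 = 25.5 cmH2O.

25.5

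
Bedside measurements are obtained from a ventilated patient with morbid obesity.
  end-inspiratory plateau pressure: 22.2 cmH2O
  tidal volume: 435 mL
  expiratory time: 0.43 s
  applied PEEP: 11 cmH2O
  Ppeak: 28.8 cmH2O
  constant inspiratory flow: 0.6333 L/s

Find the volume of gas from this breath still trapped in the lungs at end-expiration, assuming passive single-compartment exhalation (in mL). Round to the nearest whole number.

150

R = (PIP − Pplat)/V̇ = (28.8 − 22.2) / 0.6333 = 6.6/0.6333 = 10.422 cmH2O·s/L.
C = Vt/(Pplat − PEEP) = 435.0 / (22.2 − 11) = 435.0/11.2 = 38.839 mL/cmH2O.
τ = R × C = 10.422 × 0.03884 L/cmH2O = 0.4048 s.
Fraction remaining = e^(−Te/τ) = e^(−0.43/0.4048) = 0.3457.
Trapped volume = 435.0 × 0.3457 = 150.38 mL.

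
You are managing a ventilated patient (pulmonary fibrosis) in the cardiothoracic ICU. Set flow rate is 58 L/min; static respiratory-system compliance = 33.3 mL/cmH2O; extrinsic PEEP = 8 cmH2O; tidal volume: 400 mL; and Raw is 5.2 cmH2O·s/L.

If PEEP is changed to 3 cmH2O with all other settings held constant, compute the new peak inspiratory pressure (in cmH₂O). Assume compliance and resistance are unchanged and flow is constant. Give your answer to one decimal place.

Flow: 58 L/min ÷ 60 = 0.9667 L/s.
PIP = Vt/C + R·V̇ + PEEP (constant-flow equation of motion).
Only the baseline term changes: ΔPIP = ΔPEEP = 3 − 8 = -5.0 cmH2O.
Original PIP = 400/33.3 + 5.2×0.9667 + 8 = 25.039 cmH2O; new PIP = 25.039 + (-5.0) = 20.039 cmH2O.

20.0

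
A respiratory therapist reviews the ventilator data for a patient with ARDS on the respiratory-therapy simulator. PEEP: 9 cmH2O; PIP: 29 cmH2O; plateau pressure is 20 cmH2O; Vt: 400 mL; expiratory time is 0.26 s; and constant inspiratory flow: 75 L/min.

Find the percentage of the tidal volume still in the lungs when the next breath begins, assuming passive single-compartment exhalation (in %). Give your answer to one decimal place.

Flow: 75 L/min ÷ 60 = 1.25 L/s.
R = (PIP − Pplat)/V̇ = (29 − 20) / 1.25 = 9.0/1.25 = 7.2 cmH2O·s/L.
C = Vt/(Pplat − PEEP) = 400.0 / (20 − 9) = 400.0/11.0 = 36.364 mL/cmH2O.
τ = R × C = 7.2 × 0.03636 L/cmH2O = 0.2618 s.
Fraction remaining at end-expiration = e^(−Te/τ) = e^(−0.26/0.2618) = 0.3704 → 37.04%.

37.0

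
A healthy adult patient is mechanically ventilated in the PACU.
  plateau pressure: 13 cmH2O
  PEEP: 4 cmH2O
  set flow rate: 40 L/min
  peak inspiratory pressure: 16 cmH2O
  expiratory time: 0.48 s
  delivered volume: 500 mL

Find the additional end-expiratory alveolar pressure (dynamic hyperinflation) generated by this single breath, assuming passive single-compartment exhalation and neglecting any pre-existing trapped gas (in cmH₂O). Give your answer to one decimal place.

Flow: 40 L/min ÷ 60 = 0.6667 L/s.
R = (PIP − Pplat)/V̇ = (16 − 13) / 0.6667 = 3.0/0.6667 = 4.5 cmH2O·s/L.
C = Vt/(Pplat − PEEP) = 500.0 / (13 − 4) = 500.0/9.0 = 55.556 mL/cmH2O.
τ = R × C = 4.5 × 0.05556 L/cmH2O = 0.25 s.
Fraction remaining = e^(−Te/τ) = e^(−0.48/0.25) = 0.1466; trapped volume = 500.0 × 0.1466 = 73.3 mL.
Additional alveolar pressure from trapping ≈ V_trapped / C = 73.3 / 55.556 = 1.319 cmH2O.

1.3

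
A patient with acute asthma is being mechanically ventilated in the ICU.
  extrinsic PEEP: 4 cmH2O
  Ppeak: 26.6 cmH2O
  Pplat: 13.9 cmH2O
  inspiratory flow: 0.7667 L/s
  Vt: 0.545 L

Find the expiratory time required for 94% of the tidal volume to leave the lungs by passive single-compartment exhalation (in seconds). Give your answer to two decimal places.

R = (PIP − Pplat)/V̇ = (26.6 − 13.9) / 0.7667 = 12.7/0.7667 = 16.564 cmH2O·s/L.
C = Vt/(Pplat − PEEP) = 545.0 / (13.9 − 4) = 545.0/9.9 = 55.051 mL/cmH2O.
τ = R × C = 16.564 × 0.05505 L/cmH2O = 0.9118 s.
t = −τ·ln(1 − 0.94) = −0.9118·ln(0.06) = 2.565 s.

2.57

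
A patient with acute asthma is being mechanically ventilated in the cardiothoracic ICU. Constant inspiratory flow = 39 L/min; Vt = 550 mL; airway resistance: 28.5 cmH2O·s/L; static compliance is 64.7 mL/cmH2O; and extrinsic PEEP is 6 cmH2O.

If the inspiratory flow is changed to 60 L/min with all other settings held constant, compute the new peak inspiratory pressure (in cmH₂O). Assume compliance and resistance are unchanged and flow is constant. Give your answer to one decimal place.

Flow: 39 L/min ÷ 60 = 0.65 L/s.
New flow: 60 L/min ÷ 60 = 1 L/s.
PIP = Vt/C + R·V̇ + PEEP (constant-flow equation of motion).
Only the resistive term changes: ΔPIP = R × ΔV̇ = 28.5 × (1 − 0.65) = 28.5 × 0.35 = 9.975 cmH2O.
Original PIP = 550/64.7 + 28.5×0.65 + 6 = 33.026 cmH2O; new PIP = 33.026 + (9.975) = 43.001 cmH2O.

43.0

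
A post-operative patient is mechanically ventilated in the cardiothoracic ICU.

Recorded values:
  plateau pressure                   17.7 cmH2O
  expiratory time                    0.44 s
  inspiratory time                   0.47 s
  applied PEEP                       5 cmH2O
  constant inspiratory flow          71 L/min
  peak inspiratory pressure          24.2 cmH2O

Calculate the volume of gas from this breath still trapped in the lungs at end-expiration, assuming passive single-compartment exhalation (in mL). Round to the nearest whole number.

89

Flow: 71 L/min ÷ 60 = 1.1833 L/s.
Vt = flow × Ti = 1.1833 L/s × 0.47 s × 1000 mL/L = 556.15 mL.
R = (PIP − Pplat)/V̇ = (24.2 − 17.7) / 1.1833 = 6.5/1.1833 = 5.493 cmH2O·s/L.
C = Vt/(Pplat − PEEP) = 556.15 / (17.7 − 5) = 556.15/12.7 = 43.791 mL/cmH2O.
τ = R × C = 5.493 × 0.04379 L/cmH2O = 0.2405 s.
Fraction remaining = e^(−Te/τ) = e^(−0.44/0.2405) = 0.1605.
Trapped volume = 556.15 × 0.1605 = 89.262 mL.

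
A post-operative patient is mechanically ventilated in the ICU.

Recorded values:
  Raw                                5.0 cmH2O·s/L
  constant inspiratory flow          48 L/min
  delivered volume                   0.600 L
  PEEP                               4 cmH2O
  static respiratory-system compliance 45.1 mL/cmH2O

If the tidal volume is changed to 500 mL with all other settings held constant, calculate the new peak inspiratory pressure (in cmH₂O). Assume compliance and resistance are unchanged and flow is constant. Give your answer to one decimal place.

Flow: 48 L/min ÷ 60 = 0.8 L/s.
PIP = Vt/C + R·V̇ + PEEP (constant-flow equation of motion).
Only the elastic term changes: ΔPIP = ΔVt / C = (500 − 600) / 45.1 = -2.217 cmH2O.
Original PIP = 600/45.1 + 5.0×0.8 + 4 = 21.304 cmH2O; new PIP = 21.304 + (-2.217) = 19.087 cmH2O.

19.1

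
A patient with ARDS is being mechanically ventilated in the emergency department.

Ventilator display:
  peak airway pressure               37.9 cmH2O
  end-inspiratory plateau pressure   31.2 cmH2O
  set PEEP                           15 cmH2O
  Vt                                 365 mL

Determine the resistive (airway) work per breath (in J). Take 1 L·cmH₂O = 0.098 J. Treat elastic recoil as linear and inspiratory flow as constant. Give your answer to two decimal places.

With constant inspiratory flow the resistive pressure is constant at PIP − Pplat = 37.9 − 31.2 = 6.7 cmH2O, so resistive work = 6.7 × 0.365 = 2.446 L·cmH2O.
× 0.098 J/(L·cmH2O) → 0.2397 J.

0.24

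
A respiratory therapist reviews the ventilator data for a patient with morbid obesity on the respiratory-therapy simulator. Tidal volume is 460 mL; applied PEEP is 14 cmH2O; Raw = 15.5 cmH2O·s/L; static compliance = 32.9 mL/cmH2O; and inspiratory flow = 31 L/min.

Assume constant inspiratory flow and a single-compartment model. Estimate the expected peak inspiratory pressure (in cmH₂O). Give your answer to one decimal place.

Flow: 31 L/min ÷ 60 = 0.5167 L/s.
Equation of motion (constant flow): PIP = Vt/C + R·V̇ + PEEP.
PIP = 460/32.9 + 15.5×0.5167 + 14 = 13.982 + 8.009 + 14 = 35.991 cmH2O.

36.0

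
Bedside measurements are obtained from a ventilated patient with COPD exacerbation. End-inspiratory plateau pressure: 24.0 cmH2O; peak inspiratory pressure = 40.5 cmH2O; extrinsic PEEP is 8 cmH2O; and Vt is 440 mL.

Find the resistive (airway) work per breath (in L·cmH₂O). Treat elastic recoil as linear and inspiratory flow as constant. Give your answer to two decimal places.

7.26

With constant inspiratory flow the resistive pressure is constant at PIP − Pplat = 40.5 − 24.0 = 16.5 cmH2O, so resistive work = 16.5 × 0.440 = 7.26 L·cmH2O.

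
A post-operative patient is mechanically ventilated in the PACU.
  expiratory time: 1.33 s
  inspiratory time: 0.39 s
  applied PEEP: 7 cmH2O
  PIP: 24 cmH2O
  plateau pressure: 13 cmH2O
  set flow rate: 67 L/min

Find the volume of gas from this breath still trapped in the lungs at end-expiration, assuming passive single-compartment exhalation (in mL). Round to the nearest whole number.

68

Flow: 67 L/min ÷ 60 = 1.1167 L/s.
Vt = flow × Ti = 1.1167 L/s × 0.39 s × 1000 mL/L = 435.51 mL.
R = (PIP − Pplat)/V̇ = (24 − 13) / 1.1167 = 11.0/1.1167 = 9.85 cmH2O·s/L.
C = Vt/(Pplat − PEEP) = 435.51 / (13 − 7) = 435.51/6.0 = 72.585 mL/cmH2O.
τ = R × C = 9.85 × 0.07259 L/cmH2O = 0.715 s.
Fraction remaining = e^(−Te/τ) = e^(−1.33/0.715) = 0.1557.
Trapped volume = 435.51 × 0.1557 = 67.809 mL.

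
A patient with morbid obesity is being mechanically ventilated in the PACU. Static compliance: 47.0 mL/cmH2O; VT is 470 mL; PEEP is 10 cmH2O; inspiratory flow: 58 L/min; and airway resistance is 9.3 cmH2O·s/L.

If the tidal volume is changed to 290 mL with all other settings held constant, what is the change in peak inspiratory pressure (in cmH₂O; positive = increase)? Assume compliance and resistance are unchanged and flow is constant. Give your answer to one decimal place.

PIP = Vt/C + R·V̇ + PEEP (constant-flow equation of motion).
Only the elastic term changes: ΔPIP = ΔVt / C = (290 − 470) / 47.0 = -3.83 cmH2O.

-3.8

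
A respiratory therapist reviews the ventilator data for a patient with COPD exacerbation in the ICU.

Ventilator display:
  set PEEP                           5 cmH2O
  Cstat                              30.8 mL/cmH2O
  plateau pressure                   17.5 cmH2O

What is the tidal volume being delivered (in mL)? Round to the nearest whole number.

385

Vt = Cstat × (Pplat − PEEP) = 30.8 × (17.5 − 5) = 30.8 × 12.5 = 385.0 mL.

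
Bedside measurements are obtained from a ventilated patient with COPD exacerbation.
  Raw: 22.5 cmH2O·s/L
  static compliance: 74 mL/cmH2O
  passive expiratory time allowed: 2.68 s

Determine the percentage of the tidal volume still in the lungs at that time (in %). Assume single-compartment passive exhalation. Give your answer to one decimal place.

τ = R × C = 22.5 × 74 mL/cmH2O = 22.5 × 0.074 L/cmH2O = 1.665 s.
Passive exhalation: V(t)/V₀ = e^(−t/τ) = e^(−2.68/1.665) = 0.2.
Fraction remaining = 0.2 → 20.0%.

20.0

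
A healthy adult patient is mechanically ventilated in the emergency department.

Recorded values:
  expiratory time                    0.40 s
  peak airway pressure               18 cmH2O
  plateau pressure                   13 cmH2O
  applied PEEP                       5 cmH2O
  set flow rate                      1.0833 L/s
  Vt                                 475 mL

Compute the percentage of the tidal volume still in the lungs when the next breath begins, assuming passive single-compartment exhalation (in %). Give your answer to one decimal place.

R = (PIP − Pplat)/V̇ = (18 − 13) / 1.0833 = 5.0/1.0833 = 4.616 cmH2O·s/L.
C = Vt/(Pplat − PEEP) = 475.0 / (13 − 5) = 475.0/8.0 = 59.375 mL/cmH2O.
τ = R × C = 4.616 × 0.05938 L/cmH2O = 0.2741 s.
Fraction remaining at end-expiration = e^(−Te/τ) = e^(−0.40/0.2741) = 0.2324 → 23.24%.

23.2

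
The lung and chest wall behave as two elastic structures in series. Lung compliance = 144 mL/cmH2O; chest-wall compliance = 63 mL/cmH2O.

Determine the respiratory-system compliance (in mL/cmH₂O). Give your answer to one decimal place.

43.8

Lung and chest wall are elastances in series: 1/Crs = 1/CL + 1/Ccw.
1/Crs = 1/144 + 1/63 = 0.02282.
Crs = 43.821 mL/cmH2O.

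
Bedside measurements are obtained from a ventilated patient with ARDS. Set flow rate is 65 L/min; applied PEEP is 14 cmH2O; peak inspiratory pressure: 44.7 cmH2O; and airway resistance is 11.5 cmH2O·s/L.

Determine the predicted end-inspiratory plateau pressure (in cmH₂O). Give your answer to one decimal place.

32.2

Flow: 65 L/min ÷ 60 = 1.0833 L/s.
Pplat = PIP − Raw × flow = 44.7 − 11.5 × 1.0833 = 44.7 − 12.458 = 32.242 cmH2O.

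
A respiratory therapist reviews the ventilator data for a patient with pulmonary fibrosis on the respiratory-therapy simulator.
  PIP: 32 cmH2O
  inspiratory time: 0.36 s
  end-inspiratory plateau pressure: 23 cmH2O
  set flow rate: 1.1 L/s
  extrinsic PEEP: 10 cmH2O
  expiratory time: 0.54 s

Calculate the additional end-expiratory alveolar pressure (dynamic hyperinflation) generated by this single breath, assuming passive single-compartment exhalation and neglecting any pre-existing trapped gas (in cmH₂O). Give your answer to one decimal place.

Vt = flow × Ti = 1.1 L/s × 0.36 s × 1000 mL/L = 396.0 mL.
R = (PIP − Pplat)/V̇ = (32 − 23) / 1.1 = 9.0/1.1 = 8.182 cmH2O·s/L.
C = Vt/(Pplat − PEEP) = 396.0 / (23 − 10) = 396.0/13.0 = 30.462 mL/cmH2O.
τ = R × C = 8.182 × 0.03046 L/cmH2O = 0.2492 s.
Fraction remaining = e^(−Te/τ) = e^(−0.54/0.2492) = 0.1145; trapped volume = 396.0 × 0.1145 = 45.342 mL.
Additional alveolar pressure from trapping ≈ V_trapped / C = 45.342 / 30.462 = 1.488 cmH2O.

1.5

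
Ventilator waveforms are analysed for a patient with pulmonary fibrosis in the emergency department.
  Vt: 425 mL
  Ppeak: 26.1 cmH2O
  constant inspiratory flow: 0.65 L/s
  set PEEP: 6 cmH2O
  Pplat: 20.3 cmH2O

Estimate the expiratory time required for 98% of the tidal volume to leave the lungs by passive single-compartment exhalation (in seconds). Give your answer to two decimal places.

1.04

R = (PIP − Pplat)/V̇ = (26.1 − 20.3) / 0.65 = 5.8/0.65 = 8.923 cmH2O·s/L.
C = Vt/(Pplat − PEEP) = 425.0 / (20.3 − 6) = 425.0/14.3 = 29.72 mL/cmH2O.
τ = R × C = 8.923 × 0.02972 L/cmH2O = 0.2652 s.
t = −τ·ln(1 − 0.98) = −0.2652·ln(0.02) = 1.037 s.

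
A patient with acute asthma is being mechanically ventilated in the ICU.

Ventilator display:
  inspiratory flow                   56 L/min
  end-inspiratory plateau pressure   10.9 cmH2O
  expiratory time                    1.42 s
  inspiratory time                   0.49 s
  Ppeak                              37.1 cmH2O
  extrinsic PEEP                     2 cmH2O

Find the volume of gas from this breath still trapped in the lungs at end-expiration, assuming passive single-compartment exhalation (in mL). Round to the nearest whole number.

171

Flow: 56 L/min ÷ 60 = 0.9333 L/s.
Vt = flow × Ti = 0.9333 L/s × 0.49 s × 1000 mL/L = 457.32 mL.
R = (PIP − Pplat)/V̇ = (37.1 − 10.9) / 0.9333 = 26.2/0.9333 = 28.072 cmH2O·s/L.
C = Vt/(Pplat − PEEP) = 457.32 / (10.9 − 2) = 457.32/8.9 = 51.384 mL/cmH2O.
τ = R × C = 28.072 × 0.05138 L/cmH2O = 1.442 s.
Fraction remaining = e^(−Te/τ) = e^(−1.42/1.442) = 0.3735.
Trapped volume = 457.32 × 0.3735 = 170.81 mL.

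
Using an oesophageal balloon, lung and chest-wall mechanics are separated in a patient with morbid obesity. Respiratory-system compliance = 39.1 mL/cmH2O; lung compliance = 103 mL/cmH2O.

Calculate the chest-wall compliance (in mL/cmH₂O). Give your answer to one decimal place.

1/Ccw = 1/Crs − 1/CL.
1/Ccw = 1/39.1 − 1/103 = 0.01587.
Ccw = 63.012 mL/cmH2O.

63.0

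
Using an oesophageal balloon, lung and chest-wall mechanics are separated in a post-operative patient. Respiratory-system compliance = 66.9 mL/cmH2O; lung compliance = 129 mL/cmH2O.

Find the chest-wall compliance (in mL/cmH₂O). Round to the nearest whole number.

139

1/Ccw = 1/Crs − 1/CL.
1/Ccw = 1/66.9 − 1/129 = 0.007196.
Ccw = 138.97 mL/cmH2O.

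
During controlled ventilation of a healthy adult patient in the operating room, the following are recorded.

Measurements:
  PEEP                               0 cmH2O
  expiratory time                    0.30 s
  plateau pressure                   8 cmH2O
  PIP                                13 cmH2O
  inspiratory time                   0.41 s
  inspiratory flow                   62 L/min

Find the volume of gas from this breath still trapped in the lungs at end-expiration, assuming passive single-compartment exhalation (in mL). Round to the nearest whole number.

Flow: 62 L/min ÷ 60 = 1.0333 L/s.
Vt = flow × Ti = 1.0333 L/s × 0.41 s × 1000 mL/L = 423.65 mL.
R = (PIP − Pplat)/V̇ = (13 − 8) / 1.0333 = 5.0/1.0333 = 4.839 cmH2O·s/L.
C = Vt/(Pplat − PEEP) = 423.65 / (8 − 0) = 423.65/8.0 = 52.956 mL/cmH2O.
τ = R × C = 4.839 × 0.05296 L/cmH2O = 0.2563 s.
Fraction remaining = e^(−Te/τ) = e^(−0.30/0.2563) = 0.3102.
Trapped volume = 423.65 × 0.3102 = 131.42 mL.

131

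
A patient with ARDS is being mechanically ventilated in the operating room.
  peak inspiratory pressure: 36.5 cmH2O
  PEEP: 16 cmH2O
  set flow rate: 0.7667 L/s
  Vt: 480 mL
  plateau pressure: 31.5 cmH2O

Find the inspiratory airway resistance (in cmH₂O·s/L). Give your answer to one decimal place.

6.5

Raw = (PIP − Pplat) / flow = (36.5 − 31.5) / 0.7667 = 5.0 / 0.7667 = 6.521 cmH2O·s/L.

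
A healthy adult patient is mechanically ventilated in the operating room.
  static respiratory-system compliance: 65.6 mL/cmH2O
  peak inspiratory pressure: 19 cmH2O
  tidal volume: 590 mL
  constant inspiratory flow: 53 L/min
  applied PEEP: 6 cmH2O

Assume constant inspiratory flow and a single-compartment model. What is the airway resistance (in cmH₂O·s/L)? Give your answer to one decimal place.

4.5

Flow: 53 L/min ÷ 60 = 0.8833 L/s.
Equation of motion (constant flow): PIP = Vt/C + R·V̇ + PEEP.
R·V̇ = PIP − Vt/C − PEEP = 19 − 590/65.6 − 6 = 19 − 8.994 − 6 = 4.006 cmH2O.
R = 4.006 / 0.8833 = 4.535 cmH2O·s/L.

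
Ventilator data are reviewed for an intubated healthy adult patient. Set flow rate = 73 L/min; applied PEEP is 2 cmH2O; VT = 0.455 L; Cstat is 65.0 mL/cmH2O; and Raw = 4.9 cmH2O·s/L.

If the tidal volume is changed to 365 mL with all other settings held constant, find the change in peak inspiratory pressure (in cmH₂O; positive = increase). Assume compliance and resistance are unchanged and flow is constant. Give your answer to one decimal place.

PIP = Vt/C + R·V̇ + PEEP (constant-flow equation of motion).
Only the elastic term changes: ΔPIP = ΔVt / C = (365 − 455) / 65.0 = -1.385 cmH2O.

-1.4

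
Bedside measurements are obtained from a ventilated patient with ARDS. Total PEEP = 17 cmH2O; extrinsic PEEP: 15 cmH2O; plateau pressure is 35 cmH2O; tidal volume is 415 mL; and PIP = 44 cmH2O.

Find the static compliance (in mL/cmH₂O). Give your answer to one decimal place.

23.1

End-expiratory occlusion gives total PEEP = 17 cmH2O (intrinsic PEEP = 17 − 15 = 2). Use total PEEP for the elastic gradient.
Cstat = Vt / (Pplat − PEEPtotal) = 415 / (35 − 17) = 415 / 18.0 = 23.056 mL/cmH2O.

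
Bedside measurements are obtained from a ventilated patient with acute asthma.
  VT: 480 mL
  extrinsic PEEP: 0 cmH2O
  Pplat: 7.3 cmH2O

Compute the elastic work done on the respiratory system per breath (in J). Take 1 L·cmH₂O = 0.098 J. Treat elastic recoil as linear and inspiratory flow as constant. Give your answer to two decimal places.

Elastic work ≈ ½ × (Pplat − PEEP) × Vt = 0.5 × (7.3 − 0) × 0.480 L = 0.5 × 7.3 × 0.480 = 1.752 L·cmH2O.
× 0.098 J/(L·cmH2O) → 0.1717 J.

0.17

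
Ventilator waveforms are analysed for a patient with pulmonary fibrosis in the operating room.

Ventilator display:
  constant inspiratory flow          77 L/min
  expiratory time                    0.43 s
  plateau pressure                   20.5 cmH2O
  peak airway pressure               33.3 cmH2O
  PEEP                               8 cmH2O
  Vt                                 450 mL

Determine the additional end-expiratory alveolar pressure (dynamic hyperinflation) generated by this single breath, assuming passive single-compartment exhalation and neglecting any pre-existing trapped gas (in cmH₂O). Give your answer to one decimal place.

3.8

Flow: 77 L/min ÷ 60 = 1.2833 L/s.
R = (PIP − Pplat)/V̇ = (33.3 − 20.5) / 1.2833 = 12.8/1.2833 = 9.974 cmH2O·s/L.
C = Vt/(Pplat − PEEP) = 450.0 / (20.5 − 8) = 450.0/12.5 = 36.0 mL/cmH2O.
τ = R × C = 9.974 × 0.036 L/cmH2O = 0.3591 s.
Fraction remaining = e^(−Te/τ) = e^(−0.43/0.3591) = 0.302; trapped volume = 450.0 × 0.302 = 135.9 mL.
Additional alveolar pressure from trapping ≈ V_trapped / C = 135.9 / 36.0 = 3.775 cmH2O.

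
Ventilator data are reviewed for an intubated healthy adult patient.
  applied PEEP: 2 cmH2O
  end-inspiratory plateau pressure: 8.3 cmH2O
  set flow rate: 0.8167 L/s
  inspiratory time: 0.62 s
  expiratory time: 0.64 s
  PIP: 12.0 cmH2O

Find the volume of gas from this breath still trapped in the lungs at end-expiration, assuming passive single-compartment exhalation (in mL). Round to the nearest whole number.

Vt = flow × Ti = 0.8167 L/s × 0.62 s × 1000 mL/L = 506.35 mL.
R = (PIP − Pplat)/V̇ = (12.0 − 8.3) / 0.8167 = 3.7/0.8167 = 4.53 cmH2O·s/L.
C = Vt/(Pplat − PEEP) = 506.35 / (8.3 − 2) = 506.35/6.3 = 80.373 mL/cmH2O.
τ = R × C = 4.53 × 0.08037 L/cmH2O = 0.3641 s.
Fraction remaining = e^(−Te/τ) = e^(−0.64/0.3641) = 0.1724.
Trapped volume = 506.35 × 0.1724 = 87.295 mL.

87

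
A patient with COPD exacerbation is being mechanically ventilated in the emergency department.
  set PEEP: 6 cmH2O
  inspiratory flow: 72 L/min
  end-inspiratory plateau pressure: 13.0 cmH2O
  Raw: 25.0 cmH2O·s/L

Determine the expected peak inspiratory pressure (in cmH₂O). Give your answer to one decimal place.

Flow: 72 L/min ÷ 60 = 1.2 L/s.
PIP = Pplat + Raw × flow = 13.0 + 25.0 × 1.2 = 13.0 + 30.0 = 43.0 cmH2O.

43.0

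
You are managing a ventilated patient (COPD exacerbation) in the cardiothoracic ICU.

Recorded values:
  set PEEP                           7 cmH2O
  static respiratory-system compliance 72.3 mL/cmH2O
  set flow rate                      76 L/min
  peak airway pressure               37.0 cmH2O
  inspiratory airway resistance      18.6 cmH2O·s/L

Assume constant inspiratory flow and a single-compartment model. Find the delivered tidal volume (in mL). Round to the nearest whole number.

Flow: 76 L/min ÷ 60 = 1.2667 L/s.
Equation of motion (constant flow): PIP = Vt/C + R·V̇ + PEEP.
Vt/C = PIP − R·V̇ − PEEP = 37.0 − 23.561 − 7 = 6.439 cmH2O.
Vt = C × 6.439 = 72.3 × 6.439 = 465.54 mL.

466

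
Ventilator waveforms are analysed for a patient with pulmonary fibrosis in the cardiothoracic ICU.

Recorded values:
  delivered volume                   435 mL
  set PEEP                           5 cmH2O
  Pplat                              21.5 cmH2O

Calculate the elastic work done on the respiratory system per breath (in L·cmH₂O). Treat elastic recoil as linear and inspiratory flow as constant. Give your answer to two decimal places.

3.59

Elastic work ≈ ½ × (Pplat − PEEP) × Vt = 0.5 × (21.5 − 5) × 0.435 L = 0.5 × 16.5 × 0.435 = 3.589 L·cmH2O.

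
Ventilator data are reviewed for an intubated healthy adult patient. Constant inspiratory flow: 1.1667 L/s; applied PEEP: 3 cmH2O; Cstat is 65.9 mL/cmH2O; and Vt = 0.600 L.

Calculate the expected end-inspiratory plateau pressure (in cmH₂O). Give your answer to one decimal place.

Pplat = PEEP + Vt / Cstat = 3 + 600 / 65.9 = 3 + 9.105 = 12.105 cmH2O.

12.1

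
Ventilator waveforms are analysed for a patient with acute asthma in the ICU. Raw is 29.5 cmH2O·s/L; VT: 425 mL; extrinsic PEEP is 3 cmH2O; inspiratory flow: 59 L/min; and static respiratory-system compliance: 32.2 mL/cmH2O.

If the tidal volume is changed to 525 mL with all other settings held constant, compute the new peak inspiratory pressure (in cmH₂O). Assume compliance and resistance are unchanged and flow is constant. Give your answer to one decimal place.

48.3

Flow: 59 L/min ÷ 60 = 0.9833 L/s.
PIP = Vt/C + R·V̇ + PEEP (constant-flow equation of motion).
Only the elastic term changes: ΔPIP = ΔVt / C = (525 − 425) / 32.2 = 3.106 cmH2O.
Original PIP = 425/32.2 + 29.5×0.9833 + 3 = 45.206 cmH2O; new PIP = 45.206 + (3.106) = 48.312 cmH2O.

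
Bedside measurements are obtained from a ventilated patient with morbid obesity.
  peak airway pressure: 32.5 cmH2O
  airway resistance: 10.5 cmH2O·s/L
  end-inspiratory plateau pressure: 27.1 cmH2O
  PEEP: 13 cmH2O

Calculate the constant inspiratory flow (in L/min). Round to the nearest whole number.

31

flow = (PIP − Pplat) / Raw = (32.5 − 27.1) / 10.5 = 0.5143 L/s × 60 = 30.858 L/min.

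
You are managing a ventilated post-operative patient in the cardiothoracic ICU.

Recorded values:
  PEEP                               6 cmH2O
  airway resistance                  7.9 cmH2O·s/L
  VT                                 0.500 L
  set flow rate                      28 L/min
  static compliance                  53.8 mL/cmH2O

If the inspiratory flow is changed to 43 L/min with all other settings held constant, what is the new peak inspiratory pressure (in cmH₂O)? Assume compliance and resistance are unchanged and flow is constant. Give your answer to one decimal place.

Flow: 28 L/min ÷ 60 = 0.4667 L/s.
New flow: 43 L/min ÷ 60 = 0.7167 L/s.
PIP = Vt/C + R·V̇ + PEEP (constant-flow equation of motion).
Only the resistive term changes: ΔPIP = R × ΔV̇ = 7.9 × (0.7167 − 0.4667) = 7.9 × 0.25 = 1.975 cmH2O.
Original PIP = 500/53.8 + 7.9×0.4667 + 6 = 18.981 cmH2O; new PIP = 18.981 + (1.975) = 20.956 cmH2O.

21.0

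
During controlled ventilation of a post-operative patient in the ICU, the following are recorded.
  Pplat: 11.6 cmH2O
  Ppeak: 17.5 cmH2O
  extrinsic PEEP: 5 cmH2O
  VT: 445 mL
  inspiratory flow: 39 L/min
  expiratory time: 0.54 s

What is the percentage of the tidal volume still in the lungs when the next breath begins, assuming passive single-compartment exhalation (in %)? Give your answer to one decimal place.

Flow: 39 L/min ÷ 60 = 0.65 L/s.
R = (PIP − Pplat)/V̇ = (17.5 − 11.6) / 0.65 = 5.9/0.65 = 9.077 cmH2O·s/L.
C = Vt/(Pplat − PEEP) = 445.0 / (11.6 − 5) = 445.0/6.6 = 67.424 mL/cmH2O.
τ = R × C = 9.077 × 0.06742 L/cmH2O = 0.612 s.
Fraction remaining at end-expiration = e^(−Te/τ) = e^(−0.54/0.612) = 0.4138 → 41.38%.

41.4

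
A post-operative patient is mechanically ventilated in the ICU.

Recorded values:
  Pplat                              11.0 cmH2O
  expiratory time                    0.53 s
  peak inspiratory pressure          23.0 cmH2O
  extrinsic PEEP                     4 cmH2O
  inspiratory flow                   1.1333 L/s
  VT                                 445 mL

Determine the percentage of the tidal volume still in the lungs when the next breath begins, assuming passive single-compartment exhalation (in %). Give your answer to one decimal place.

45.5

R = (PIP − Pplat)/V̇ = (23.0 − 11.0) / 1.1333 = 12.0/1.1333 = 10.589 cmH2O·s/L.
C = Vt/(Pplat − PEEP) = 445.0 / (11.0 − 4) = 445.0/7.0 = 63.571 mL/cmH2O.
τ = R × C = 10.589 × 0.06357 L/cmH2O = 0.6731 s.
Fraction remaining at end-expiration = e^(−Te/τ) = e^(−0.53/0.6731) = 0.455 → 45.5%.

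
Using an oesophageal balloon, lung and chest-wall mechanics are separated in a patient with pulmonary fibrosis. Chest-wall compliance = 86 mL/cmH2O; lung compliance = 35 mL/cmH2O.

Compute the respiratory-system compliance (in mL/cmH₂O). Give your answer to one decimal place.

Lung and chest wall are elastances in series: 1/Crs = 1/CL + 1/Ccw.
1/Crs = 1/35 + 1/86 = 0.0402.
Crs = 24.876 mL/cmH2O.

24.9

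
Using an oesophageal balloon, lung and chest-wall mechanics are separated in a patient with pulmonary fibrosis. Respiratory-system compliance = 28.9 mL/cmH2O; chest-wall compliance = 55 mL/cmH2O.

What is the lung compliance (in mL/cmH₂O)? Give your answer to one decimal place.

1/CL = 1/Crs − 1/Ccw.
1/CL = 1/28.9 − 1/55 = 0.01642.
CL = 60.901 mL/cmH2O.

60.9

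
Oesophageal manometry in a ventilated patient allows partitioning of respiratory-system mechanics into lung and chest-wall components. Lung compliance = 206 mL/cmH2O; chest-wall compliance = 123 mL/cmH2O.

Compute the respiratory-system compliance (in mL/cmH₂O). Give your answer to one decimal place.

77.0

Lung and chest wall are elastances in series: 1/Crs = 1/CL + 1/Ccw.
1/Crs = 1/206 + 1/123 = 0.01298.
Crs = 77.042 mL/cmH2O.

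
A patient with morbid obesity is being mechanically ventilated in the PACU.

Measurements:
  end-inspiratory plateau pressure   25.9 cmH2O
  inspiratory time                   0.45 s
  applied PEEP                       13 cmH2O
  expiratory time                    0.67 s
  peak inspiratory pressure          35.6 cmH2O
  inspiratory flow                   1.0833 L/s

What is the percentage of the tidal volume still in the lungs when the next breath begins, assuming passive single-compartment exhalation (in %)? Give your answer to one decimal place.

Vt = flow × Ti = 1.0833 L/s × 0.45 s × 1000 mL/L = 487.49 mL.
R = (PIP − Pplat)/V̇ = (35.6 − 25.9) / 1.0833 = 9.7/1.0833 = 8.954 cmH2O·s/L.
C = Vt/(Pplat − PEEP) = 487.49 / (25.9 − 13) = 487.49/12.9 = 37.79 mL/cmH2O.
τ = R × C = 8.954 × 0.03779 L/cmH2O = 0.3384 s.
Fraction remaining at end-expiration = e^(−Te/τ) = e^(−0.67/0.3384) = 0.1381 → 13.81%.

13.8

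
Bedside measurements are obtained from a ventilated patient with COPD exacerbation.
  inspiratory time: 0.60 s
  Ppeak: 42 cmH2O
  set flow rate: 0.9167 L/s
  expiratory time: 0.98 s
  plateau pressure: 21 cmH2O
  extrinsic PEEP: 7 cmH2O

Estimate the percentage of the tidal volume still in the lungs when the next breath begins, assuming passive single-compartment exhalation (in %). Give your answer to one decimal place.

33.7

Vt = flow × Ti = 0.9167 L/s × 0.60 s × 1000 mL/L = 550.02 mL.
R = (PIP − Pplat)/V̇ = (42 − 21) / 0.9167 = 21.0/0.9167 = 22.908 cmH2O·s/L.
C = Vt/(Pplat − PEEP) = 550.02 / (21 − 7) = 550.02/14.0 = 39.287 mL/cmH2O.
τ = R × C = 22.908 × 0.03929 L/cmH2O = 0.9001 s.
Fraction remaining at end-expiration = e^(−Te/τ) = e^(−0.98/0.9001) = 0.3366 → 33.66%.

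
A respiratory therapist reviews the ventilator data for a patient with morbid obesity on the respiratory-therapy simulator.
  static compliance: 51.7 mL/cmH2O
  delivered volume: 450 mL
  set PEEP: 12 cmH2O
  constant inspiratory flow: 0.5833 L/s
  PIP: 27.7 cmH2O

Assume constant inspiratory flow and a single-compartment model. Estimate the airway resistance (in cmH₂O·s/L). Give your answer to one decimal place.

Equation of motion (constant flow): PIP = Vt/C + R·V̇ + PEEP.
R·V̇ = PIP − Vt/C − PEEP = 27.7 − 450/51.7 − 12 = 27.7 − 8.704 − 12 = 6.996 cmH2O.
R = 6.996 / 0.5833 = 11.994 cmH2O·s/L.

12.0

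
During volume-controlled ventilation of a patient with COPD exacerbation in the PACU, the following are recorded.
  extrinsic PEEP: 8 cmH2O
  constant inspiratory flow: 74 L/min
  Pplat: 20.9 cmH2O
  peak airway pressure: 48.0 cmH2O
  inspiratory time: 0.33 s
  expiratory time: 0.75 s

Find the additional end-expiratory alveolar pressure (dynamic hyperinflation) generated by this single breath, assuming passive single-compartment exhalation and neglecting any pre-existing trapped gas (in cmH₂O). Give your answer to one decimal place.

Flow: 74 L/min ÷ 60 = 1.2333 L/s.
Vt = flow × Ti = 1.2333 L/s × 0.33 s × 1000 mL/L = 406.99 mL.
R = (PIP − Pplat)/V̇ = (48.0 − 20.9) / 1.2333 = 27.1/1.2333 = 21.974 cmH2O·s/L.
C = Vt/(Pplat − PEEP) = 406.99 / (20.9 − 8) = 406.99/12.9 = 31.55 mL/cmH2O.
τ = R × C = 21.974 × 0.03155 L/cmH2O = 0.6933 s.
Fraction remaining = e^(−Te/τ) = e^(−0.75/0.6933) = 0.339; trapped volume = 406.99 × 0.339 = 137.97 mL.
Additional alveolar pressure from trapping ≈ V_trapped / C = 137.97 / 31.55 = 4.373 cmH2O.

4.4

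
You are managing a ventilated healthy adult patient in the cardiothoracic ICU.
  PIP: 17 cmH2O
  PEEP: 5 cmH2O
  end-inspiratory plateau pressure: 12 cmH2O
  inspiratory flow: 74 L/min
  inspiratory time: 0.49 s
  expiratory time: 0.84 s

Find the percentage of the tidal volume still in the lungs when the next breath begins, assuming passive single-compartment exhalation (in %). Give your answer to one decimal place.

Flow: 74 L/min ÷ 60 = 1.2333 L/s.
Vt = flow × Ti = 1.2333 L/s × 0.49 s × 1000 mL/L = 604.32 mL.
R = (PIP − Pplat)/V̇ = (17 − 12) / 1.2333 = 5.0/1.2333 = 4.054 cmH2O·s/L.
C = Vt/(Pplat − PEEP) = 604.32 / (12 − 5) = 604.32/7.0 = 86.331 mL/cmH2O.
τ = R × C = 4.054 × 0.08633 L/cmH2O = 0.35 s.
Fraction remaining at end-expiration = e^(−Te/τ) = e^(−0.84/0.35) = 0.09072 → 9.072%.

9.1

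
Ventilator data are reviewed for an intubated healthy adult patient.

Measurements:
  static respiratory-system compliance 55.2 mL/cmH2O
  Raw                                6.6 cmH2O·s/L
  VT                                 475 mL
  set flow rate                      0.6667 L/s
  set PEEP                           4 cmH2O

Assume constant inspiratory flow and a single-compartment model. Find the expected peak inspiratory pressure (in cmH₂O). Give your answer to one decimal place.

17.0

Equation of motion (constant flow): PIP = Vt/C + R·V̇ + PEEP.
PIP = 475/55.2 + 6.6×0.6667 + 4 = 8.605 + 4.4 + 4 = 17.005 cmH2O.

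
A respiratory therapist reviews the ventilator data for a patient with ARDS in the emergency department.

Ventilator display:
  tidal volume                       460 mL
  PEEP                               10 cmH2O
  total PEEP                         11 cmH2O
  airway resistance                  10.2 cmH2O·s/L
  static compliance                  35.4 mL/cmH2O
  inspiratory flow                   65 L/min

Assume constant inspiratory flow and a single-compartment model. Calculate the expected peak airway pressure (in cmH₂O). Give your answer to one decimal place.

35.0

Flow: 65 L/min ÷ 60 = 1.0833 L/s.
Total PEEP = 11 cmH2O (set 10 + intrinsic 1); this is the baseline alveolar pressure.
Equation of motion (constant flow): PIP = Vt/C + R·V̇ + PEEP.
PIP = 460/35.4 + 10.2×1.0833 + 11 = 12.994 + 11.05 + 11 = 35.044 cmH2O.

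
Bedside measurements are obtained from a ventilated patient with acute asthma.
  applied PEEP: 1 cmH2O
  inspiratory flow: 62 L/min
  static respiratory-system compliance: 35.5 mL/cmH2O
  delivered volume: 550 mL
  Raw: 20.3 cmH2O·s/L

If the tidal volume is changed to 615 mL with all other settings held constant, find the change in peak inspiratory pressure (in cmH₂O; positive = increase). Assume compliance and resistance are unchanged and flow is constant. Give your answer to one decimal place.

1.8

PIP = Vt/C + R·V̇ + PEEP (constant-flow equation of motion).
Only the elastic term changes: ΔPIP = ΔVt / C = (615 − 550) / 35.5 = 1.831 cmH2O.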